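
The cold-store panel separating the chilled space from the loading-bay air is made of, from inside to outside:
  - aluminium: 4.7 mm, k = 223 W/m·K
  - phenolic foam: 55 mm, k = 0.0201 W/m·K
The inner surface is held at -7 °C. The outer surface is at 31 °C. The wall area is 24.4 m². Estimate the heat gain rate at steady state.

Thermal resistances in series:
R_aluminium = L/(kA) = 0.0047/(223×24.4) = 8.638×10^-7 K/W
R_phenolic foam = L/(kA) = 0.055/(0.0201×24.4) = 0.1121 K/W
R_total = 0.1121 K/W
Q = ΔT / R_total = 38 / 0.1121

Q ≈ 339 W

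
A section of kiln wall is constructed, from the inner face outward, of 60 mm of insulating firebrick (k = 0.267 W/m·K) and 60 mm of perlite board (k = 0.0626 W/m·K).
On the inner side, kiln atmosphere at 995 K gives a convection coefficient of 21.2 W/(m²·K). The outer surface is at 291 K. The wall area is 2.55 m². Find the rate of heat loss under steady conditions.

Q ≈ 1460 W

Using the resistance-network approach (series):
R_inner film = 1/(h_i·A) = 1/(21.2×2.55) = 0.0185 K/W
R_insulating firebrick = L/(kA) = 0.06/(0.267×2.55) = 0.08813 K/W
R_perlite board = L/(kA) = 0.06/(0.0626×2.55) = 0.3759 K/W
R_total = 0.4825 K/W
Q = ΔT / R_total = 704 / 0.4825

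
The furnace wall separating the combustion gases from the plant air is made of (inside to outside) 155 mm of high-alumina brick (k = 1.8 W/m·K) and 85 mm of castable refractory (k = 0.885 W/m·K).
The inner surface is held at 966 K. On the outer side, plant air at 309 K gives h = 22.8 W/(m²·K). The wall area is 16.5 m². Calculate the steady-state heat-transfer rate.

Q ≈ 48000 W

Thermal resistances in series:
R_high-alumina brick = L/(kA) = 0.155/(1.8×16.5) = 0.005219 K/W
R_castable refractory = L/(kA) = 0.085/(0.885×16.5) = 0.005821 K/W
R_outer film = 1/(h_o·A) = 1/(22.8×16.5) = 0.002658 K/W
R_total = 0.0137 K/W
Q = ΔT / R_total = 657 / 0.0137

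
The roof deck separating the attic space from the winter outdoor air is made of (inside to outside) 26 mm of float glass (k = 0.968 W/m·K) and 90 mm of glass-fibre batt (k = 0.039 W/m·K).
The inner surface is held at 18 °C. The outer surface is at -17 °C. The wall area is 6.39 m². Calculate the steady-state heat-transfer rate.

Q ≈ 95.8 W

Model the wall as resistances in series:
R_float glass = L/(kA) = 0.026/(0.968×6.39) = 0.004203 K/W
R_glass-fibre batt = L/(kA) = 0.09/(0.039×6.39) = 0.3611 K/W
R_total = 0.3653 K/W
Q = ΔT / R_total = 35 / 0.3653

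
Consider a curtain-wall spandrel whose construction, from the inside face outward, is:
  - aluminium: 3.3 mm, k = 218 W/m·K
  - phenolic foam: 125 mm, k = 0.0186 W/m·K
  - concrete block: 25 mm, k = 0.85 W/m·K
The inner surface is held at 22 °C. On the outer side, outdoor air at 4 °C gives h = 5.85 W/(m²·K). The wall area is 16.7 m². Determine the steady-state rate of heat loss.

Series thermal resistances:
R_aluminium = L/(kA) = 0.0033/(218×16.7) = 9.064×10^-7 K/W
R_phenolic foam = L/(kA) = 0.125/(0.0186×16.7) = 0.4024 K/W
R_concrete block = L/(kA) = 0.025/(0.85×16.7) = 0.001761 K/W
R_outer film = 1/(h_o·A) = 1/(5.85×16.7) = 0.01024 K/W
R_total = 0.4144 K/W
Q = ΔT / R_total = 18 / 0.4144

Q ≈ 43.4 W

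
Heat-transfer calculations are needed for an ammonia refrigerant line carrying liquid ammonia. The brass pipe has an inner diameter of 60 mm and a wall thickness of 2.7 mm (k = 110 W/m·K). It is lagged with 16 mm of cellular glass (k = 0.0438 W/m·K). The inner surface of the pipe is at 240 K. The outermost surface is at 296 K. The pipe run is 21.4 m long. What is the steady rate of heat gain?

Cylindrical conduction, so R = ln(r₂/r₁)/(2πkL) per layer, in series:
R_brass pipe wall = ln(32.7/30)/(2π×110×21.4) = 5.827×10^-6 K/W
R_cellular glass = ln(48.7/32.7)/(2π×0.0438×21.4) = 0.06763 K/W
R_total = 0.06764 K/W
Q = ΔT/R_total = 56/0.06764

Q ≈ 828 W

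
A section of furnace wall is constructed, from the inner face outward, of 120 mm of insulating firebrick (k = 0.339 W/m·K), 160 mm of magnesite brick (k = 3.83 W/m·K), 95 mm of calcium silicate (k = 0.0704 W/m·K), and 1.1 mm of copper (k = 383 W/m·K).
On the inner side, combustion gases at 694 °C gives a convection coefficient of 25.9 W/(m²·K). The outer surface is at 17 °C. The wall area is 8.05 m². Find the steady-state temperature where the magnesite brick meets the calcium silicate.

T ≈ 529 °C

Treating each layer as a thermal resistance in series:
R_inner film = 1/(h_i·A) = 1/(25.9×8.05) = 0.004796 K/W
R_insulating firebrick = L/(kA) = 0.12/(0.339×8.05) = 0.04397 K/W
R_magnesite brick = L/(kA) = 0.16/(3.83×8.05) = 0.005189 K/W
R_calcium silicate = L/(kA) = 0.095/(0.0704×8.05) = 0.1676 K/W
R_copper = L/(kA) = 0.0011/(383×8.05) = 3.568×10^-7 K/W
R_total = 0.2216 K/W;  Q = ΔT/R_total = 677/0.2216 = 3055 W
T_interface = T_inner − Q·ΣR(inner→interface) = 694 − 3060×0.05396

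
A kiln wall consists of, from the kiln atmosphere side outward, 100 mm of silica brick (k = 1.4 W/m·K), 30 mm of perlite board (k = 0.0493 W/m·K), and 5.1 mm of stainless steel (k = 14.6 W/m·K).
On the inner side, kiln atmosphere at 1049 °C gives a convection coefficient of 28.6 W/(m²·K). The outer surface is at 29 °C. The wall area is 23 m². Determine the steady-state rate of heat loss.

Q ≈ 32800 W

Series thermal resistances:
R_inner film = 1/(h_i·A) = 1/(28.6×23) = 0.00152 K/W
R_silica brick = L/(kA) = 0.1/(1.4×23) = 0.003106 K/W
R_perlite board = L/(kA) = 0.03/(0.0493×23) = 0.02646 K/W
R_stainless steel = L/(kA) = 0.0051/(14.6×23) = 1.519×10^-5 K/W
R_total = 0.0311 K/W
Q = ΔT / R_total = 1020 / 0.0311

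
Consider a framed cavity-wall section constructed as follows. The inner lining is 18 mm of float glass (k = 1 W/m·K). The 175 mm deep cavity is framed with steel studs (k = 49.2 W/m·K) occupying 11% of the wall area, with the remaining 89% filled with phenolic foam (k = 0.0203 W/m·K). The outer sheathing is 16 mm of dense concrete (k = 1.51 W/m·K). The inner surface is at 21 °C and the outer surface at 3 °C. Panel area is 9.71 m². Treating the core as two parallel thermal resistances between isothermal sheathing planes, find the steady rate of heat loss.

Q ≈ 2870 W

Sheathing layers in series; stud and cavity paths in parallel between them.
R_inner = 0.018/(1×9.71) = 0.001854 K/W
R_stud  = 0.175/(49.2×0.11×9.71) = 0.00333 K/W
R_cav   = 0.175/(0.0203×0.89×9.71) = 0.9975 K/W
1/R_core = 1/R_stud + 1/R_cav → R_core = 0.003319 K/W
R_outer = 0.016/(1.51×9.71) = 0.001091 K/W
R_total = 0.006264 K/W
Q = ΔT/R_total = 18/0.006264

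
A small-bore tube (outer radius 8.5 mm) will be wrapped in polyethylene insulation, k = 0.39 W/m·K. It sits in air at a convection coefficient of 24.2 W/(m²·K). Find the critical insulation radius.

For a cylinder r_cr = k/h = 0.39/24.2
r_cr = 16.1 mm; since the bare radius (8.5 mm) is below r_cr, adding a thin layer of insulation will *increase* heat loss.

r_cr ≈ 16.1 mm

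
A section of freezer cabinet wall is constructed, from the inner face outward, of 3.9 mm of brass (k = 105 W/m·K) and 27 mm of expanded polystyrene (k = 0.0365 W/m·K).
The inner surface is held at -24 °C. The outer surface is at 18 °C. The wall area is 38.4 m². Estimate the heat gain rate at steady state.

Q ≈ 2180 W

Model the wall as resistances in series:
R_brass = L/(kA) = 0.0039/(105×38.4) = 9.673×10^-7 K/W
R_expanded polystyrene = L/(kA) = 0.027/(0.0365×38.4) = 0.01926 K/W
R_total = 0.01926 K/W
Q = ΔT / R_total = 42 / 0.01926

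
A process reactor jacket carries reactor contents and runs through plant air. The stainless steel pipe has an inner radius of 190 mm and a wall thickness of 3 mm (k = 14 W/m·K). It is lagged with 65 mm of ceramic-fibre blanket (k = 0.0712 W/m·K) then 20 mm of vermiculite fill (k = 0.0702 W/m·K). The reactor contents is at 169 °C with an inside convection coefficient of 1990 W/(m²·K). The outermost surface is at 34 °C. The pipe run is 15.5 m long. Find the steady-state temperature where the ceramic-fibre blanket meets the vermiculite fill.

For a radial system each layer contributes R = ln(r_out/r_in)/(2πkL); films add R = 1/(hA).
R_inner film = 1/(h_i·2πr₁L) = 1/(1990×2π×0.19×15.5) = 2.716×10^-5 K/W
R_stainless steel pipe wall = ln(193/190)/(2π×14×15.5) = 1.149×10^-5 K/W
R_ceramic-fibre blanket = ln(258/193)/(2π×0.0712×15.5) = 0.04186 K/W
R_vermiculite fill = ln(278/258)/(2π×0.0702×15.5) = 0.01092 K/W
R_total = 0.05282 K/W
Q = ΔT/R_total = 135/0.05282
Q = 2560 W
T_interface = T_inner − Q·ΣR(inner→interface) = 169 − 2560×0.0419

T ≈ 61.9 °C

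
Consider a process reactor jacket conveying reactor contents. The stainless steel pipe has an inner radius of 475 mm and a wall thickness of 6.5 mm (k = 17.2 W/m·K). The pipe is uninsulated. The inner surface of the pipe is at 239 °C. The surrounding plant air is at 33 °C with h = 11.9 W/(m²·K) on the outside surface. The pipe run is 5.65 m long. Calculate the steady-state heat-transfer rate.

Q ≈ 41700 W

For a radial system each layer contributes R = ln(r_out/r_in)/(2πkL); films add R = 1/(hA).
R_stainless steel pipe wall = ln(481.5/475)/(2π×17.2×5.65) = 2.226×10^-5 K/W
R_outer film = 1/(h_o·2πr_oL) = 1/(11.9×2π×0.4815×5.65) = 0.004916 K/W
R_total = 0.004938 K/W
Q = ΔT/R_total = 206/0.004938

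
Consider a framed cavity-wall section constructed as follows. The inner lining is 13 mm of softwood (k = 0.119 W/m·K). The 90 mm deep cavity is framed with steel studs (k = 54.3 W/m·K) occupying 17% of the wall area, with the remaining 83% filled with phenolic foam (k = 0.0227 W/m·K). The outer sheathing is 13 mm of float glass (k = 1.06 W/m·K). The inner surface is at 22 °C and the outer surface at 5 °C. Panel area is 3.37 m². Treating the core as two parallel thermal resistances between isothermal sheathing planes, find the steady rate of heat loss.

Sheathing layers in series; stud and cavity paths in parallel between them.
R_inner = 0.013/(0.119×3.37) = 0.03242 K/W
R_stud  = 0.09/(54.3×0.17×3.37) = 0.002893 K/W
R_cav   = 0.09/(0.0227×0.83×3.37) = 1.417 K/W
1/R_core = 1/R_stud + 1/R_cav → R_core = 0.002887 K/W
R_outer = 0.013/(1.06×3.37) = 0.003639 K/W
R_total = 0.03894 K/W
Q = ΔT/R_total = 17/0.03894

Q ≈ 437 W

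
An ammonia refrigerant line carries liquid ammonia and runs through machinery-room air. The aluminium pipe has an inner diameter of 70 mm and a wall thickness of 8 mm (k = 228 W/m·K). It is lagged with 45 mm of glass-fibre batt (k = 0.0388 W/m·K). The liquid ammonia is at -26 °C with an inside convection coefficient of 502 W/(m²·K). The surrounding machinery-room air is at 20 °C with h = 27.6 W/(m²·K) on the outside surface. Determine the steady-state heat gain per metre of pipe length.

Treating each annulus and film as a series resistance:
R_inner film = 1/(h_i·2πr₁L) = 1/(502×2π×0.035×1) = 0.009058 K/W
R_aluminium pipe wall = ln(43/35)/(2π×228×1) = 1.437×10^-4 K/W
R_glass-fibre batt = ln(88/43)/(2π×0.0388×1) = 2.938 K/W
R_outer film = 1/(h_o·2πr_oL) = 1/(27.6×2π×0.088×1) = 0.06553 K/W
R_total = 3.012 K/W
Q = ΔT/R_total = 46/3.012

q′ ≈ 15.3 W/m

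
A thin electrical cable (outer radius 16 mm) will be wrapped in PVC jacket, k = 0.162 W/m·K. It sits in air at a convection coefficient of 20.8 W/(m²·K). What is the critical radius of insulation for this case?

r_cr ≈ 7.79 mm

For a cylinder r_cr = k/h = 0.162/20.8
r_cr = 7.79 mm; since the bare radius (16 mm) is above r_cr, any added insulation will reduce heat loss.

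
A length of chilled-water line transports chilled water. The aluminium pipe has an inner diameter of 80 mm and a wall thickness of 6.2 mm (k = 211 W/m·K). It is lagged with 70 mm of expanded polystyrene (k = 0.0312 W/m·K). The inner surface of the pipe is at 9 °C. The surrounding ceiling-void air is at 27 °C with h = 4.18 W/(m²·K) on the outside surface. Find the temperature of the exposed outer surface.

T ≈ 25.8 °C

Per-layer cylindrical resistances, series-summed:
R_aluminium pipe wall = ln(46.2/40)/(2π×211×1) = 1.087×10^-4 K/W
R_expanded polystyrene = ln(116.2/46.2)/(2π×0.0312×1) = 4.705 K/W
R_outer film = 1/(h_o·2πr_oL) = 1/(4.18×2π×0.1162×1) = 0.3277 K/W
R_total = 5.033 K/W
Q = ΔT/R_total = 18/5.033
Q = 3.58 W/m
T_interface = T_inner + Q·ΣR(inner→interface) = 9 + 3.58×4.705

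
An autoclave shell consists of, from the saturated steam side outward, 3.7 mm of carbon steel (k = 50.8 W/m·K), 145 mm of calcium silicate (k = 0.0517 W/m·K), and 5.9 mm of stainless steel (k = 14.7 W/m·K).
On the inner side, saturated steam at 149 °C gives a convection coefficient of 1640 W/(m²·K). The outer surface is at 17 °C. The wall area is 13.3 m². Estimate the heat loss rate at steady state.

Q ≈ 626 W

Treating each layer as a thermal resistance in series:
R_inner film = 1/(h_i·A) = 1/(1640×13.3) = 4.585×10^-5 K/W
R_carbon steel = L/(kA) = 0.0037/(50.8×13.3) = 5.476×10^-6 K/W
R_calcium silicate = L/(kA) = 0.145/(0.0517×13.3) = 0.2109 K/W
R_stainless steel = L/(kA) = 0.0059/(14.7×13.3) = 3.018×10^-5 K/W
R_total = 0.211 K/W
Q = ΔT / R_total = 132 / 0.211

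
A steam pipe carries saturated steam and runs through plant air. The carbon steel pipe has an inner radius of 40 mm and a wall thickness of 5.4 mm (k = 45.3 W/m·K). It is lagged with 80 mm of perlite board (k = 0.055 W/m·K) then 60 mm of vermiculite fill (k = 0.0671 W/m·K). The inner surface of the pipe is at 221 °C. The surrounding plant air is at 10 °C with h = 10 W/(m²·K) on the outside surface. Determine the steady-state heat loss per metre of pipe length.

q′ ≈ 53.4 W/m

For a radial system each layer contributes R = ln(r_out/r_in)/(2πkL); films add R = 1/(hA).
R_carbon steel pipe wall = ln(45.4/40)/(2π×45.3×1) = 4.449×10^-4 K/W
R_perlite board = ln(125.4/45.4)/(2π×0.055×1) = 2.94 K/W
R_vermiculite fill = ln(185.4/125.4)/(2π×0.0671×1) = 0.9274 K/W
R_outer film = 1/(h_o·2πr_oL) = 1/(10×2π×0.1854×1) = 0.08584 K/W
R_total = 3.954 K/W
Q = ΔT/R_total = 211/3.954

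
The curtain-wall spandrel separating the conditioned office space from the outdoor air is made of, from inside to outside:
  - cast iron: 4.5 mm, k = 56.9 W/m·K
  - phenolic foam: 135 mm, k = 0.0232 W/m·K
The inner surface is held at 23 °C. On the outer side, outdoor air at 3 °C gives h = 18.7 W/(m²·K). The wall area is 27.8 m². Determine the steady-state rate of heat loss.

Q ≈ 94.7 W

Treating each layer as a thermal resistance in series:
R_cast iron = L/(kA) = 0.0045/(56.9×27.8) = 2.845×10^-6 K/W
R_phenolic foam = L/(kA) = 0.135/(0.0232×27.8) = 0.2093 K/W
R_outer film = 1/(h_o·A) = 1/(18.7×27.8) = 0.001924 K/W
R_total = 0.2112 K/W
Q = ΔT / R_total = 20 / 0.2112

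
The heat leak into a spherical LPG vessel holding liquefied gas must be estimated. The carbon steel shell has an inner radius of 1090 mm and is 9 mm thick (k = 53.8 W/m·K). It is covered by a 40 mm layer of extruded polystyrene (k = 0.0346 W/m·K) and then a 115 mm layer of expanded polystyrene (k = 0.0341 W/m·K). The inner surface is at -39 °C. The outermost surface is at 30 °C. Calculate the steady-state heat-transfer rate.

Each spherical layer contributes R = (1/r_i − 1/r_o)/(4πk):
R_carbon steel shell = (1/1.09 − 1/1.099)/(4π×53.8) = 1.111×10^-5 K/W
R_extruded polystyrene = (1/1.099 − 1/1.139)/(4π×0.0346) = 0.07349 K/W
R_expanded polystyrene = (1/1.139 − 1/1.254)/(4π×0.0341) = 0.1879 K/W
R_total = 0.2614 K/W
Q = ΔT/R_total = 69/0.2614

Q ≈ 264 W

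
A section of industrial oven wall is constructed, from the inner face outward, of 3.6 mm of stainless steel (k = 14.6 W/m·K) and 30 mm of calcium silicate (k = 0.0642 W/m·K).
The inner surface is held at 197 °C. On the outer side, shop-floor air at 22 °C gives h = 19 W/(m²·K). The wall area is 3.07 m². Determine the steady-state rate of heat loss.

Q ≈ 1030 W

Thermal resistances in series:
R_stainless steel = L/(kA) = 0.0036/(14.6×3.07) = 8.032×10^-5 K/W
R_calcium silicate = L/(kA) = 0.03/(0.0642×3.07) = 0.1522 K/W
R_outer film = 1/(h_o·A) = 1/(19×3.07) = 0.01714 K/W
R_total = 0.1694 K/W
Q = ΔT / R_total = 175 / 0.1694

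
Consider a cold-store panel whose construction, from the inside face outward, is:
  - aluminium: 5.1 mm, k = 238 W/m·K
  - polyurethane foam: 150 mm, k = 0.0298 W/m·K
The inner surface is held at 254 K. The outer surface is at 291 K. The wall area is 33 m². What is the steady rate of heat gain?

Using the resistance-network approach (series):
R_aluminium = L/(kA) = 0.0051/(238×33) = 6.494×10^-7 K/W
R_polyurethane foam = L/(kA) = 0.15/(0.0298×33) = 0.1525 K/W
R_total = 0.1525 K/W
Q = ΔT / R_total = 37 / 0.1525

Q ≈ 243 W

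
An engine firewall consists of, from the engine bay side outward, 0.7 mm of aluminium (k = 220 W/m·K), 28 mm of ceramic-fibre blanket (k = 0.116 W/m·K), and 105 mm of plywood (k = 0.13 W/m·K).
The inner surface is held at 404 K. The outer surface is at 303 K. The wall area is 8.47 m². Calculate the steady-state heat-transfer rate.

Q ≈ 815 W

Treating each layer as a thermal resistance in series:
R_aluminium = L/(kA) = 0.0007/(220×8.47) = 3.757×10^-7 K/W
R_ceramic-fibre blanket = L/(kA) = 0.028/(0.116×8.47) = 0.0285 K/W
R_plywood = L/(kA) = 0.105/(0.13×8.47) = 0.09536 K/W
R_total = 0.1239 K/W
Q = ΔT / R_total = 101 / 0.1239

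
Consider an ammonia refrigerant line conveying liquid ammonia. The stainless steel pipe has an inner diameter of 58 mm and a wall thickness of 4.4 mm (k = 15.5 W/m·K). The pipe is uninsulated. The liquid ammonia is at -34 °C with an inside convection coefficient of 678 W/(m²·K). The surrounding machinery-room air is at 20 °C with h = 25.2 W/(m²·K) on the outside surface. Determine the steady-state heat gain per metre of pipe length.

q′ ≈ 272 W/m

Per-layer cylindrical resistances, series-summed:
R_inner film = 1/(h_i·2πr₁L) = 1/(678×2π×0.029×1) = 0.008095 K/W
R_stainless steel pipe wall = ln(33.4/29)/(2π×15.5×1) = 0.00145 K/W
R_outer film = 1/(h_o·2πr_oL) = 1/(25.2×2π×0.0334×1) = 0.1891 K/W
R_total = 0.1986 K/W
Q = ΔT/R_total = 54/0.1986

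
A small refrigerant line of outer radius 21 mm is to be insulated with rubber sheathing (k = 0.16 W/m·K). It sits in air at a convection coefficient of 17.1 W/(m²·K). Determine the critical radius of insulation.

r_cr ≈ 9.36 mm

For a cylinder r_cr = k/h = 0.16/17.1
r_cr = 9.36 mm; since the bare radius (21 mm) is above r_cr, any added insulation will reduce heat loss.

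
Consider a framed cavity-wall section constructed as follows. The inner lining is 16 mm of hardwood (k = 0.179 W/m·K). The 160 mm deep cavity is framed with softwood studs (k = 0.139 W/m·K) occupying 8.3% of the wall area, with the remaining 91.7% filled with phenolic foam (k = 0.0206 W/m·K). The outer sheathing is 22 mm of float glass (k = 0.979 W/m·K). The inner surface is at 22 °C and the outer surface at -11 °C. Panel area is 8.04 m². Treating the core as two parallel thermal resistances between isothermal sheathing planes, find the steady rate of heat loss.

Q ≈ 49.4 W

Sheathing layers in series; stud and cavity paths in parallel between them.
R_inner = 0.016/(0.179×8.04) = 0.01112 K/W
R_stud  = 0.16/(0.139×0.083×8.04) = 1.725 K/W
R_cav   = 0.16/(0.0206×0.917×8.04) = 1.053 K/W
1/R_core = 1/R_stud + 1/R_cav → R_core = 0.654 K/W
R_outer = 0.022/(0.979×8.04) = 0.002795 K/W
R_total = 0.6679 K/W
Q = ΔT/R_total = 33/0.6679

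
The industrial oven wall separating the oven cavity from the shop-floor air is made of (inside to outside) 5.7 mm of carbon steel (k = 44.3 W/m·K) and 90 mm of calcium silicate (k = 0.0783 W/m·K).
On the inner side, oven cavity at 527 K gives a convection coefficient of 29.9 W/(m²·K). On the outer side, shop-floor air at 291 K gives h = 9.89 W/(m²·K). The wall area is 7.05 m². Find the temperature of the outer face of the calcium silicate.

Series thermal resistances:
R_inner film = 1/(h_i·A) = 1/(29.9×7.05) = 0.004744 K/W
R_carbon steel = L/(kA) = 0.0057/(44.3×7.05) = 1.825×10^-5 K/W
R_calcium silicate = L/(kA) = 0.09/(0.0783×7.05) = 0.163 K/W
R_outer film = 1/(h_o·A) = 1/(9.89×7.05) = 0.01434 K/W
R_total = 0.1821 K/W;  Q = ΔT/R_total = 236/0.1821 = 1296 W
T_interface = T_inner − Q·ΣR(inner→interface) = 527 − 1300×0.1678

T ≈ 310 K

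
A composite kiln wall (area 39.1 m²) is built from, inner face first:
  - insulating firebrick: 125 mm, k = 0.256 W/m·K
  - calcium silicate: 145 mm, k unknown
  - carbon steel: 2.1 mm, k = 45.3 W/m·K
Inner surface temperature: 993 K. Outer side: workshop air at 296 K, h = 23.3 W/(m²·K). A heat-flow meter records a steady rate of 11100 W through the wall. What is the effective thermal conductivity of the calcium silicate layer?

Series thermal resistances:
R_insulating firebrick = L/(kA) = 0.125/(0.256×39.1) = 0.01249 K/W
R_carbon steel = L/(kA) = 0.0021/(45.3×39.1) = 1.186×10^-6 K/W
R_outer film = 1/(h_o·A) = 1/(23.3×39.1) = 0.001098 K/W
Sum of known resistances R_other = 0.01359 K/W
Total R = ΔT/Q = 697/11100 = 0.06279 K/W
R_calcium silicate = R_total − R_other = 0.04921 K/W
k = L/(R·A) = 0.145/(0.04921×39.1)

k ≈ 0.0754 W/(m·K)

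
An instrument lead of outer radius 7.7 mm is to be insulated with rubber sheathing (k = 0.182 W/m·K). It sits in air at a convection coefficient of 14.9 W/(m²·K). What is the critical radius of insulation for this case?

r_cr ≈ 12.2 mm

For a cylinder r_cr = k/h = 0.182/14.9
r_cr = 12.2 mm; since the bare radius (7.7 mm) is below r_cr, adding a thin layer of insulation will *increase* heat loss.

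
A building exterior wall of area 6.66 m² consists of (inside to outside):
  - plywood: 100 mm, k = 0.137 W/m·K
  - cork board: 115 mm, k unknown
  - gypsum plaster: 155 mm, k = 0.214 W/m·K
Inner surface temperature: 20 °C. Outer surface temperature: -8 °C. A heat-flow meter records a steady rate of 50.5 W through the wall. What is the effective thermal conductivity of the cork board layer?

Model the wall as resistances in series:
R_plywood = L/(kA) = 0.1/(0.137×6.66) = 0.1096 K/W
R_gypsum plaster = L/(kA) = 0.155/(0.214×6.66) = 0.1088 K/W
Sum of known resistances R_other = 0.2184 K/W
Total R = ΔT/Q = 28/50.5 = 0.5545 K/W
R_cork board = R_total − R_other = 0.3361 K/W
k = L/(R·A) = 0.115/(0.3361×6.66)

k ≈ 0.0514 W/(m·K)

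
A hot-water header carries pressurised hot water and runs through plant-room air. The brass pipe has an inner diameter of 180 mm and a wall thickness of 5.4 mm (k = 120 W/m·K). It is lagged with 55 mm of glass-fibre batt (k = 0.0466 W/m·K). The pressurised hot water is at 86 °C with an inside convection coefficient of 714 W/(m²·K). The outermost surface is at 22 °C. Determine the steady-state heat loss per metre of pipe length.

q′ ≈ 41.1 W/m

Treating each annulus and film as a series resistance:
R_inner film = 1/(h_i·2πr₁L) = 1/(714×2π×0.09×1) = 0.002477 K/W
R_brass pipe wall = ln(95.4/90)/(2π×120×1) = 7.728×10^-5 K/W
R_glass-fibre batt = ln(150.4/95.4)/(2π×0.0466×1) = 1.555 K/W
R_total = 1.557 K/W
Q = ΔT/R_total = 64/1.557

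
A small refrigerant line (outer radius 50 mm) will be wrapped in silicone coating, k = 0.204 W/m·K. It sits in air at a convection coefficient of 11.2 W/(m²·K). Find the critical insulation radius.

r_cr ≈ 18.2 mm

For a cylinder r_cr = k/h = 0.204/11.2
r_cr = 18.2 mm; since the bare radius (50 mm) is above r_cr, any added insulation will reduce heat loss.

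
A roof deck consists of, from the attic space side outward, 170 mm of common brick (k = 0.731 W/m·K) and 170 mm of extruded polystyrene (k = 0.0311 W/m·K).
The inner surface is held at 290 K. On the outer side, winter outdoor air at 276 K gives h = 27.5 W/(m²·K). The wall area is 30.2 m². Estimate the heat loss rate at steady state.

Series thermal resistances:
R_common brick = L/(kA) = 0.17/(0.731×30.2) = 0.007701 K/W
R_extruded polystyrene = L/(kA) = 0.17/(0.0311×30.2) = 0.181 K/W
R_outer film = 1/(h_o·A) = 1/(27.5×30.2) = 0.001204 K/W
R_total = 0.1899 K/W
Q = ΔT / R_total = 14 / 0.1899

Q ≈ 73.7 W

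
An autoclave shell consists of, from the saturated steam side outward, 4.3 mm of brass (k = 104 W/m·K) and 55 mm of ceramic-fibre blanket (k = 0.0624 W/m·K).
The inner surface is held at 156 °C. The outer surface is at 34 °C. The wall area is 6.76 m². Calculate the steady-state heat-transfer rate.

Q ≈ 936 W

Model the wall as resistances in series:
R_brass = L/(kA) = 0.0043/(104×6.76) = 6.116×10^-6 K/W
R_ceramic-fibre blanket = L/(kA) = 0.055/(0.0624×6.76) = 0.1304 K/W
R_total = 0.1304 K/W
Q = ΔT / R_total = 122 / 0.1304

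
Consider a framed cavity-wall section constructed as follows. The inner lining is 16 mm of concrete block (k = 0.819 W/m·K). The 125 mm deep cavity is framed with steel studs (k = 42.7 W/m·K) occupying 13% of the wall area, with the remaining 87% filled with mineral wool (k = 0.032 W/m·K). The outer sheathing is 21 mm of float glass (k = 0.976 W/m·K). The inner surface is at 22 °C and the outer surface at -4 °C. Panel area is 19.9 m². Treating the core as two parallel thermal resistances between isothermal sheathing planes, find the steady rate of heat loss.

Sheathing layers in series; stud and cavity paths in parallel between them.
R_inner = 0.016/(0.819×19.9) = 9.817×10^-4 K/W
R_stud  = 0.125/(42.7×0.13×19.9) = 0.001132 K/W
R_cav   = 0.125/(0.032×0.87×19.9) = 0.2256 K/W
1/R_core = 1/R_stud + 1/R_cav → R_core = 0.001126 K/W
R_outer = 0.021/(0.976×19.9) = 0.001081 K/W
R_total = 0.003189 K/W
Q = ΔT/R_total = 26/0.003189

Q ≈ 8150 W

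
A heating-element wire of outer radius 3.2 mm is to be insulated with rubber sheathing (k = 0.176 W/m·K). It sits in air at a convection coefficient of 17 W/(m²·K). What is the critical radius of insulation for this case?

For a cylinder r_cr = k/h = 0.176/17
r_cr = 10.4 mm; since the bare radius (3.2 mm) is below r_cr, adding a thin layer of insulation will *increase* heat loss.

r_cr ≈ 10.4 mm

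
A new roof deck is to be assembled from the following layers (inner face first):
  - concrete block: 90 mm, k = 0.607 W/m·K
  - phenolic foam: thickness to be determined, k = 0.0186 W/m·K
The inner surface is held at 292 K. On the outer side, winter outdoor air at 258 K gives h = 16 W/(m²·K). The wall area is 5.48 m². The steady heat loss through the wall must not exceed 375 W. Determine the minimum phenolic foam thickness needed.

L ≈ 5.32 mm

Thermal resistances in series:
R_concrete block = L/(kA) = 0.09/(0.607×5.48) = 0.02706 K/W
R_outer film = 1/(h_o·A) = 1/(16×5.48) = 0.01141 K/W
Sum of the known resistances R_other = 0.03846 K/W
Required total resistance R_tot = ΔT/Q_allow = 34/375 = 0.09067 K/W
R_phenolic foam = R_tot − R_other = 0.0522 K/W
L = R·k·A = 0.0522×0.0186×5.48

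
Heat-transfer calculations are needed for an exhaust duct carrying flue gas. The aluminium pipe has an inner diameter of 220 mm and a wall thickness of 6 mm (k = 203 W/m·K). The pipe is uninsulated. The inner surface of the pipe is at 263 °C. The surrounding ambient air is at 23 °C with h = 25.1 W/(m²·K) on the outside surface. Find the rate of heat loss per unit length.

q′ ≈ 4390 W/m

Treating each annulus and film as a series resistance:
R_aluminium pipe wall = ln(116/110)/(2π×203×1) = 4.164×10^-5 K/W
R_outer film = 1/(h_o·2πr_oL) = 1/(25.1×2π×0.116×1) = 0.05466 K/W
R_total = 0.0547 K/W
Q = ΔT/R_total = 240/0.0547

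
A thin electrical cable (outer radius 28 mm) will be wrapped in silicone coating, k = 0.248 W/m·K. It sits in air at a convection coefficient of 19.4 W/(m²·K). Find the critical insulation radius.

For a cylinder r_cr = k/h = 0.248/19.4
r_cr = 12.8 mm; since the bare radius (28 mm) is above r_cr, any added insulation will reduce heat loss.

r_cr ≈ 12.8 mm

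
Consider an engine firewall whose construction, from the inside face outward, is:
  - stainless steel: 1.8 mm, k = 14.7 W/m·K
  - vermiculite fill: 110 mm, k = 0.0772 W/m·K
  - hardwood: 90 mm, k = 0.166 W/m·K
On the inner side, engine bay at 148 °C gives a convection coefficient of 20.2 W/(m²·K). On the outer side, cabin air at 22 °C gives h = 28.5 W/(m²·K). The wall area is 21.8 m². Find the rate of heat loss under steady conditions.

Q ≈ 1340 W

Thermal resistances in series:
R_inner film = 1/(h_i·A) = 1/(20.2×21.8) = 0.002271 K/W
R_stainless steel = L/(kA) = 0.0018/(14.7×21.8) = 5.617×10^-6 K/W
R_vermiculite fill = L/(kA) = 0.11/(0.0772×21.8) = 0.06536 K/W
R_hardwood = L/(kA) = 0.09/(0.166×21.8) = 0.02487 K/W
R_outer film = 1/(h_o·A) = 1/(28.5×21.8) = 0.00161 K/W
R_total = 0.09412 K/W
Q = ΔT / R_total = 126 / 0.09412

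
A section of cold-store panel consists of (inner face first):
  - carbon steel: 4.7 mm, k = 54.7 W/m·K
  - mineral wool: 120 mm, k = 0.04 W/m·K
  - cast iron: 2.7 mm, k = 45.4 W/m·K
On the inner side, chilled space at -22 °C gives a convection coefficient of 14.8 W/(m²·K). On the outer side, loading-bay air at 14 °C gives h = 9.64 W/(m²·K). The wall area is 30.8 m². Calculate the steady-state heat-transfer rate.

Q ≈ 350 W

Model the wall as resistances in series:
R_inner film = 1/(h_i·A) = 1/(14.8×30.8) = 0.002194 K/W
R_carbon steel = L/(kA) = 0.0047/(54.7×30.8) = 2.79×10^-6 K/W
R_mineral wool = L/(kA) = 0.12/(0.04×30.8) = 0.0974 K/W
R_cast iron = L/(kA) = 0.0027/(45.4×30.8) = 1.931×10^-6 K/W
R_outer film = 1/(h_o·A) = 1/(9.64×30.8) = 0.003368 K/W
R_total = 0.103 K/W
Q = ΔT / R_total = 36 / 0.103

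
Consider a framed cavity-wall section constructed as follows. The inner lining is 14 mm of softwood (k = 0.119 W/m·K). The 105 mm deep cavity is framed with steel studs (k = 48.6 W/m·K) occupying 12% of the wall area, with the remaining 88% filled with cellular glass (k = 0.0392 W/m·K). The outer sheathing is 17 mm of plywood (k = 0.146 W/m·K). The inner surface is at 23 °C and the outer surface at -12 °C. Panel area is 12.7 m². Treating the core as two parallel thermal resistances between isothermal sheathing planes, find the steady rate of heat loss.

Q ≈ 1760 W

Sheathing layers in series; stud and cavity paths in parallel between them.
R_inner = 0.014/(0.119×12.7) = 0.009264 K/W
R_stud  = 0.105/(48.6×0.12×12.7) = 0.001418 K/W
R_cav   = 0.105/(0.0392×0.88×12.7) = 0.2397 K/W
1/R_core = 1/R_stud + 1/R_cav → R_core = 0.001409 K/W
R_outer = 0.017/(0.146×12.7) = 0.009168 K/W
R_total = 0.01984 K/W
Q = ΔT/R_total = 35/0.01984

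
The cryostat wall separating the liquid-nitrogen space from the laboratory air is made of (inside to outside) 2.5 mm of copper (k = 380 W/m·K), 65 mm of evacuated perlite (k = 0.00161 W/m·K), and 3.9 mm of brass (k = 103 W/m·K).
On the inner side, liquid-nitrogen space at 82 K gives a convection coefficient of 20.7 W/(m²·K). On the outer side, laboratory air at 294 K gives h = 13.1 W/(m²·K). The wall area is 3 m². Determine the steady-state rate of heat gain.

Q ≈ 15.7 W

Model the wall as resistances in series:
R_inner film = 1/(h_i·A) = 1/(20.7×3) = 0.0161 K/W
R_copper = L/(kA) = 0.0025/(380×3) = 2.193×10^-6 K/W
R_evacuated perlite = L/(kA) = 0.065/(0.00161×3) = 13.46 K/W
R_brass = L/(kA) = 0.0039/(103×3) = 1.262×10^-5 K/W
R_outer film = 1/(h_o·A) = 1/(13.1×3) = 0.02545 K/W
R_total = 13.5 K/W
Q = ΔT / R_total = 212 / 13.5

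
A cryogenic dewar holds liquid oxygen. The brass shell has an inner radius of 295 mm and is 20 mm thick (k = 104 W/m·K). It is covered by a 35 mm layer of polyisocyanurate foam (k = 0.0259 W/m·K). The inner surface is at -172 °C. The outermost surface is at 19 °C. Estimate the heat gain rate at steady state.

For a spherical shell R = (1/r₁ − 1/r₂)/(4πk); film R = 1/(h·4πr²). In series:
R_brass shell = (1/0.295 − 1/0.315)/(4π×104) = 1.647×10^-4 K/W
R_polyisocyanurate foam = (1/0.315 − 1/0.35)/(4π×0.0259) = 0.9754 K/W
R_total = 0.9756 K/W
Q = ΔT/R_total = 191/0.9756

Q ≈ 196 W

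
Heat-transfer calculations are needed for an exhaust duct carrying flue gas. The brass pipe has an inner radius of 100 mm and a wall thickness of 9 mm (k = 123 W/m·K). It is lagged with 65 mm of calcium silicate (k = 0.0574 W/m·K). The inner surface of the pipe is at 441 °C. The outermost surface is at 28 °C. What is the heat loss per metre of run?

Per-layer cylindrical resistances, series-summed:
R_brass pipe wall = ln(109/100)/(2π×123×1) = 1.115×10^-4 K/W
R_calcium silicate = ln(174/109)/(2π×0.0574×1) = 1.297 K/W
R_total = 1.297 K/W
Q = ΔT/R_total = 413/1.297

q′ ≈ 318 W/m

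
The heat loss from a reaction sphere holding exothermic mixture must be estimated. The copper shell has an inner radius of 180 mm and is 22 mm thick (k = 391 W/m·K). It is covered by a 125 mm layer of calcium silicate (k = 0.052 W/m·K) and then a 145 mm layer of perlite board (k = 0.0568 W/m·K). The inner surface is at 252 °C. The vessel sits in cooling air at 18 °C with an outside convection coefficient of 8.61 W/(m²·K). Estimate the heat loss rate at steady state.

Q ≈ 55 W

Each spherical layer contributes R = (1/r_i − 1/r_o)/(4πk):
R_copper shell = (1/0.18 − 1/0.202)/(4π×391) = 1.231×10^-4 K/W
R_calcium silicate = (1/0.202 − 1/0.327)/(4π×0.052) = 2.896 K/W
R_perlite board = (1/0.327 − 1/0.472)/(4π×0.0568) = 1.316 K/W
R_outer film = 1/(h·4πr_o²) = 1/(8.61×4π×0.472²) = 0.04149 K/W
R_total = 4.254 K/W
Q = ΔT/R_total = 234/4.254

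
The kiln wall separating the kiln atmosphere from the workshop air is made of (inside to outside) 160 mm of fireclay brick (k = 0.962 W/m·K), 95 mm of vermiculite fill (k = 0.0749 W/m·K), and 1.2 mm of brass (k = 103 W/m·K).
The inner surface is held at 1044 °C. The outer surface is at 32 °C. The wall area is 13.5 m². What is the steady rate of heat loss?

Using the resistance-network approach (series):
R_fireclay brick = L/(kA) = 0.16/(0.962×13.5) = 0.01232 K/W
R_vermiculite fill = L/(kA) = 0.095/(0.0749×13.5) = 0.09395 K/W
R_brass = L/(kA) = 0.0012/(103×13.5) = 8.63×10^-7 K/W
R_total = 0.1063 K/W
Q = ΔT / R_total = 1012 / 0.1063

Q ≈ 9520 W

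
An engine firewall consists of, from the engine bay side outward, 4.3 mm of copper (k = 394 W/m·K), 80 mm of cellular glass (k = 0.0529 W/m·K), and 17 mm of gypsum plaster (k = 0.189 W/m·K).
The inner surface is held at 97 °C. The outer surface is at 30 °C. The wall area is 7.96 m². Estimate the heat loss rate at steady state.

Using the resistance-network approach (series):
R_copper = L/(kA) = 0.0043/(394×7.96) = 1.371×10^-6 K/W
R_cellular glass = L/(kA) = 0.08/(0.0529×7.96) = 0.19 K/W
R_gypsum plaster = L/(kA) = 0.017/(0.189×7.96) = 0.0113 K/W
R_total = 0.2013 K/W
Q = ΔT / R_total = 67 / 0.2013

Q ≈ 333 W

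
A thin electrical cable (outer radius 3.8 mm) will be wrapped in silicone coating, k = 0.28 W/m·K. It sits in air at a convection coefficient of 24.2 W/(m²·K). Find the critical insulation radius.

For a cylinder r_cr = k/h = 0.28/24.2
r_cr = 11.6 mm; since the bare radius (3.8 mm) is below r_cr, adding a thin layer of insulation will *increase* heat loss.

r_cr ≈ 11.6 mm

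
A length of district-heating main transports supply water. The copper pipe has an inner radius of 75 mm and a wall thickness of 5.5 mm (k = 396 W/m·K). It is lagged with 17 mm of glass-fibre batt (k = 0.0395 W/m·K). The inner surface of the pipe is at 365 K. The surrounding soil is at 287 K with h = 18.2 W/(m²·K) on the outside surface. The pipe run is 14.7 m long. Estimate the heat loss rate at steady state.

Q ≈ 1330 W

For a radial system each layer contributes R = ln(r_out/r_in)/(2πkL); films add R = 1/(hA).
R_copper pipe wall = ln(80.5/75)/(2π×396×14.7) = 1.935×10^-6 K/W
R_glass-fibre batt = ln(97.5/80.5)/(2π×0.0395×14.7) = 0.05252 K/W
R_outer film = 1/(h_o·2πr_oL) = 1/(18.2×2π×0.0975×14.7) = 0.006101 K/W
R_total = 0.05862 K/W
Q = ΔT/R_total = 78/0.05862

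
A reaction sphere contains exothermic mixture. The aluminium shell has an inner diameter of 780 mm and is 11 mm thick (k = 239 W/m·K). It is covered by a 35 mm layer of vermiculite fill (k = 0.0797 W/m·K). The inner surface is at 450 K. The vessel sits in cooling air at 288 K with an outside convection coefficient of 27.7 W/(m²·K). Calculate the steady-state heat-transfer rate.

For a spherical shell R = (1/r₁ − 1/r₂)/(4πk); film R = 1/(h·4πr²). In series:
R_aluminium shell = (1/0.39 − 1/0.401)/(4π×239) = 2.342×10^-5 K/W
R_vermiculite fill = (1/0.401 − 1/0.436)/(4π×0.0797) = 0.1999 K/W
R_outer film = 1/(h·4πr_o²) = 1/(27.7×4π×0.436²) = 0.01511 K/W
R_total = 0.215 K/W
Q = ΔT/R_total = 162/0.215

Q ≈ 753 W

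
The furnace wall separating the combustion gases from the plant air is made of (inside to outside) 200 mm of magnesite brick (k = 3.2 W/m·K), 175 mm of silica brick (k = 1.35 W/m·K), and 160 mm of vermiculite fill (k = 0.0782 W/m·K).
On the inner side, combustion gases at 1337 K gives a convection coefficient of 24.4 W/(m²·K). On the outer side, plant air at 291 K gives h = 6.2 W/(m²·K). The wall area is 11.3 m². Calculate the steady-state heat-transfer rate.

Q ≈ 4840 W

Treating each layer as a thermal resistance in series:
R_inner film = 1/(h_i·A) = 1/(24.4×11.3) = 0.003627 K/W
R_magnesite brick = L/(kA) = 0.2/(3.2×11.3) = 0.005531 K/W
R_silica brick = L/(kA) = 0.175/(1.35×11.3) = 0.01147 K/W
R_vermiculite fill = L/(kA) = 0.16/(0.0782×11.3) = 0.1811 K/W
R_outer film = 1/(h_o·A) = 1/(6.2×11.3) = 0.01427 K/W
R_total = 0.216 K/W
Q = ΔT / R_total = 1046 / 0.216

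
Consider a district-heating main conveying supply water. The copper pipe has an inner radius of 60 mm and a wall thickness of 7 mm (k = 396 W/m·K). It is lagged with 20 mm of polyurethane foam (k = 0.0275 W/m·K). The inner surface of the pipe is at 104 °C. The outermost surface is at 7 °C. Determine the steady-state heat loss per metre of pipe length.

q′ ≈ 64.2 W/m

Cylindrical conduction, so R = ln(r₂/r₁)/(2πkL) per layer, in series:
R_copper pipe wall = ln(67/60)/(2π×396×1) = 4.435×10^-5 K/W
R_polyurethane foam = ln(87/67)/(2π×0.0275×1) = 1.512 K/W
R_total = 1.512 K/W
Q = ΔT/R_total = 97/1.512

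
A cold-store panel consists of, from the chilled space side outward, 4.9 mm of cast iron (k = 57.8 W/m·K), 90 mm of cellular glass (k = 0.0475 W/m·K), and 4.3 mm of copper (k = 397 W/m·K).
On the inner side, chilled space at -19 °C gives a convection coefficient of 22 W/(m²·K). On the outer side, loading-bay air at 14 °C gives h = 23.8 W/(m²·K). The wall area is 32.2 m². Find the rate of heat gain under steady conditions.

Q ≈ 536 W

Series thermal resistances:
R_inner film = 1/(h_i·A) = 1/(22×32.2) = 0.001412 K/W
R_cast iron = L/(kA) = 0.0049/(57.8×32.2) = 2.633×10^-6 K/W
R_cellular glass = L/(kA) = 0.09/(0.0475×32.2) = 0.05884 K/W
R_copper = L/(kA) = 0.0043/(397×32.2) = 3.364×10^-7 K/W
R_outer film = 1/(h_o·A) = 1/(23.8×32.2) = 0.001305 K/W
R_total = 0.06156 K/W
Q = ΔT / R_total = 33 / 0.06156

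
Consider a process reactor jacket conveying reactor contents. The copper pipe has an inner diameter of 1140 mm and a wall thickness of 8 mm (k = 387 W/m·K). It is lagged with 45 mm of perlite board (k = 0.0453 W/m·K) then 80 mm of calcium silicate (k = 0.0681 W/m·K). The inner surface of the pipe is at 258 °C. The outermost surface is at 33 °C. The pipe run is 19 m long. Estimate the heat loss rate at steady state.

Cylindrical conduction, so R = ln(r₂/r₁)/(2πkL) per layer, in series:
R_copper pipe wall = ln(578/570)/(2π×387×19) = 3.017×10^-7 K/W
R_perlite board = ln(623/578)/(2π×0.0453×19) = 0.01386 K/W
R_calcium silicate = ln(703/623)/(2π×0.0681×19) = 0.01486 K/W
R_total = 0.02872 K/W
Q = ΔT/R_total = 225/0.02872

Q ≈ 7830 W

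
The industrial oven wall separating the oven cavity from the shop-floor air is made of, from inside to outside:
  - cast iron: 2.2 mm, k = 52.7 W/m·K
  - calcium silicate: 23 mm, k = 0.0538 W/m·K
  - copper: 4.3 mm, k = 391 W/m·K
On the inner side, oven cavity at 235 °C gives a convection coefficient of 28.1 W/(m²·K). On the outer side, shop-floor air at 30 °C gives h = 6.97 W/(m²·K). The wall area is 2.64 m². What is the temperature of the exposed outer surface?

T ≈ 78.5 °C

Using the resistance-network approach (series):
R_inner film = 1/(h_i·A) = 1/(28.1×2.64) = 0.01348 K/W
R_cast iron = L/(kA) = 0.0022/(52.7×2.64) = 1.581×10^-5 K/W
R_calcium silicate = L/(kA) = 0.023/(0.0538×2.64) = 0.1619 K/W
R_copper = L/(kA) = 0.0043/(391×2.64) = 4.166×10^-6 K/W
R_outer film = 1/(h_o·A) = 1/(6.97×2.64) = 0.05435 K/W
R_total = 0.2298 K/W;  Q = ΔT/R_total = 205/0.2298 = 892.2 W
T_interface = T_inner − Q·ΣR(inner→interface) = 235 − 892×0.1754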